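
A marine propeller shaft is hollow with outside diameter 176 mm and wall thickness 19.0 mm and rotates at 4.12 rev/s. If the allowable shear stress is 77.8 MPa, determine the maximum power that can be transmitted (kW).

J = π(d_o⁴ − d_i⁴)/32 = π(0.176⁴ − 0.138⁴)/32 = 5.859×10^-5 m⁴.
T_max = τ_allow·J/r = 7.78×10^7 × 5.859×10^-5 / 0.0880 = 51800 N·m.
ω = 2π·4.12 = 25.89 rad/s, so P_max = T_max·ω = 1.341×10^6 W.

1340 kW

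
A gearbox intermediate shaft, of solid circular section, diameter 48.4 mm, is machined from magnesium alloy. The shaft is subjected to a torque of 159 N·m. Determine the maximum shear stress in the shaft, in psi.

J = πd⁴/32 = π(0.0484)⁴/32 = 5.387×10^-7 m⁴.
τ_max = T·r/J = 159.0 × 0.0242 / 5.387×10^-7 = 7.142×10^6 Pa.

1040 psi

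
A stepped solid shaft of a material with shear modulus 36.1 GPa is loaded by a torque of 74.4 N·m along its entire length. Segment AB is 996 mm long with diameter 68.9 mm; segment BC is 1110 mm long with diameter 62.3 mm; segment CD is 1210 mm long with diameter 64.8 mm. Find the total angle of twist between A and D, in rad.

0.00392 rad

J_AB = π(0.0689)⁴/32 = 2.21×10^-6 m⁴; J_BC = π(0.0623)⁴/32 = 1.48×10^-6 m⁴; J_CD = π(0.0648)⁴/32 = 1.73×10^-6 m⁴.
θ = (T/G)·Σ L_i/J_i = (74.40/36.1×10⁹)·(0.996/2.21×10^-6 + 1.11/1.48×10^-6 + 1.21/1.73×10^-6) = 3.915×10^-3 rad.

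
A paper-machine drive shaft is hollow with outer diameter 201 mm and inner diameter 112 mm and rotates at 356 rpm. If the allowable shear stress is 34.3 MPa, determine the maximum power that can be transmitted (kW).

1840 kW

J = π(d_o⁴ − d_i⁴)/32 = π(0.201⁴ − 0.112⁴)/32 = 1.448×10^-4 m⁴.
T_max = τ_allow·J/r = 3.43×10^7 × 1.448×10^-4 / 0.101 = 49420 N·m.
ω = 2π·356/60 = 37.28 rad/s, so P_max = T_max·ω = 1.842×10^6 W.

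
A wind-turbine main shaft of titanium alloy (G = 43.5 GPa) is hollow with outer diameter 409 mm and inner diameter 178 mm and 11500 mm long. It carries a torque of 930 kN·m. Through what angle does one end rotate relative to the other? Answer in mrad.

92.8 mrad

J = π(d_o⁴ − d_i⁴)/32 = π(0.409⁴ − 0.178⁴)/32 = 2.649×10^-3 m⁴.
θ = T·L/(G·J) = 930000 × 11.5 / (43.5×10⁹ × 2.649×10^-3) = 0.09282 rad.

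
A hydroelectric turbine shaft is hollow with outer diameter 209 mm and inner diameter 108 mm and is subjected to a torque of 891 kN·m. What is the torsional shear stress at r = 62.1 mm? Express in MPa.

318 MPa

J = π(d_o⁴ − d_i⁴)/32 = π(0.209⁴ − 0.108⁴)/32 = 1.740×10^-4 m⁴.
Shear stress varies linearly with radius: τ = T·r/J = 891000 × 0.0621 / 1.740×10^-4 = 3.181×10^8 Pa.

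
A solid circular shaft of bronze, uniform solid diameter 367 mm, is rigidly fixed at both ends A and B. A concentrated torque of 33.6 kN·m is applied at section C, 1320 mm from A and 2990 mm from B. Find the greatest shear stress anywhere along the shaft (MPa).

With uniform GJ and both ends fixed, compatibility θ_AC = θ_CB gives T_A·a = T_B·b, together with T_A + T_B = T₀.
T_A = T₀·b/(a+b) = 33600·2990/4310 = 23310 N·m; T_B = 10290 N·m.
τ in each portion: τ_AC = 2.40×10^6 Pa, τ_CB = 1.06×10^6 Pa; maximum is in AC.
τ_max = T_AC·r/J = 23310·0.183/1.78×10^-3 = 2.402×10^6 Pa.

2.40 MPa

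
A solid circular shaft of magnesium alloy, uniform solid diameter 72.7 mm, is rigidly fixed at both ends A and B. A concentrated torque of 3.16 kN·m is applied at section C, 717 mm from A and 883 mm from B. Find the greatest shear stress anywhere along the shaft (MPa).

With uniform GJ and both ends fixed, compatibility θ_AC = θ_CB gives T_A·a = T_B·b, together with T_A + T_B = T₀.
T_A = T₀·b/(a+b) = 3160·883/1600 = 1744 N·m; T_B = 1416 N·m.
τ in each portion: τ_AC = 2.31×10^7 Pa, τ_CB = 1.88×10^7 Pa; maximum is in AC.
τ_max = T_AC·r/J = 1744·0.0364/2.74×10^-6 = 2.312×10^7 Pa.

23.1 MPa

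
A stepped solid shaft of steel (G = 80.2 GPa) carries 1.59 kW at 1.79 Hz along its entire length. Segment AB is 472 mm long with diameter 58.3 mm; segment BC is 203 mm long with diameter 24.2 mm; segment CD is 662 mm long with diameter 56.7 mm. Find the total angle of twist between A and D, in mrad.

ω = 2π·1.79 = 11.25 rad/s, so T = P/ω = 1.59×10³ / 11.25 = 141.4 N·m.
J_AB = π(0.0583)⁴/32 = 1.13×10^-6 m⁴; J_BC = π(0.0242)⁴/32 = 3.37×10^-8 m⁴; J_CD = π(0.0567)⁴/32 = 1.01×10^-6 m⁴.
θ = (T/G)·Σ L_i/J_i = (141.4/80.2×10⁹)·(0.472/1.13×10^-6 + 0.203/3.37×10^-8 + 0.662/1.01×10^-6) = 0.01251 rad.

12.5 mrad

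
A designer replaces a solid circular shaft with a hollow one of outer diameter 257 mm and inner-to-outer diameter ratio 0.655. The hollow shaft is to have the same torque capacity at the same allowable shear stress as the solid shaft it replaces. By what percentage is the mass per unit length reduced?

34.6 %

Equal τ_max and T ⇒ the solid shaft needs d_s³ = d_o³(1−k⁴), so d_s = 257·(1−0.655⁴)^(1/3) = 240.2 mm.
Area ratio A_h/A_s = d_o²(1−k²)/d_s² = (1−k²)/(1−k⁴)^(2/3) = 0.6539.
Mass saving = 1 − 0.6539 = 34.6 %.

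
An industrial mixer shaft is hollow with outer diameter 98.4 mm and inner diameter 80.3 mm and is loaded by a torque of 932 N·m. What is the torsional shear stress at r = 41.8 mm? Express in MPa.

7.61 MPa

J = π(d_o⁴ − d_i⁴)/32 = π(0.0984⁴ − 0.0803⁴)/32 = 5.122×10^-6 m⁴.
Shear stress varies linearly with radius: τ = T·r/J = 932.0 × 0.0418 / 5.122×10^-6 = 7.606×10^6 Pa.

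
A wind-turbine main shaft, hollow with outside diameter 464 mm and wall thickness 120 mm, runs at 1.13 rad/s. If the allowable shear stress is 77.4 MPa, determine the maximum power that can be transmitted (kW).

J = π(d_o⁴ − d_i⁴)/32 = π(0.464⁴ − 0.224⁴)/32 = 4.303×10^-3 m⁴.
T_max = τ_allow·J/r = 7.74×10^7 × 4.303×10^-3 / 0.232 = 1.436e6 N·m.
ω = 1.13 rad/s, so P_max = T_max·ω = 1.622×10^6 W.

1620 kW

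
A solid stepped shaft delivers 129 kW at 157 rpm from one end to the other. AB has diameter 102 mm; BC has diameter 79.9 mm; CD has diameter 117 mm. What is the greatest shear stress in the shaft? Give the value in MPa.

ω = 2π·157/60 = 16.44 rad/s, so T = P/ω = 129×10³ / 16.44 = 7846 N·m.
Under the same torque, τ_max = 16T/(πd³) is largest where d is smallest — segment BC (d = 79.9 mm).
τ_max = 16·7846/(π·(0.0799)³) = 7.834×10^7 Pa.

78.3 MPa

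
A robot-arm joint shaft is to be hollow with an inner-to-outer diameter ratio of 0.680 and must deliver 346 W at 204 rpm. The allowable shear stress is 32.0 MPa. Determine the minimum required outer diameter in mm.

14.9 mm

ω = 2π·204/60 = 21.36 rad/s, so T = P/ω = 346 / 21.36 = 16.20 N·m.
For a hollow shaft with d_i/d_o = 0.680: τ_max = 16T/(π d_o³ (1−k⁴)), so d_o = [16T/(π τ_allow (1−k⁴))]^(1/3) = [16·16.20/(π·3.20×10^7·0.7862)]^(1/3) = 0.01486 m.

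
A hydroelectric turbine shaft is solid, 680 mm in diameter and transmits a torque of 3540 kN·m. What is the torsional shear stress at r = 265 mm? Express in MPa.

44.7 MPa

J = πd⁴/32 = π(0.680)⁴/32 = 0.02099 m⁴.
Shear stress varies linearly with radius: τ = T·r/J = 3.540e6 × 0.265 / 0.02099 = 4.469×10^7 Pa.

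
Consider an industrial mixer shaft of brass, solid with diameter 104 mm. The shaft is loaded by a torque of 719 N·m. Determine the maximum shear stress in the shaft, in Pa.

3.26e6 Pa

J = πd⁴/32 = π(0.104)⁴/32 = 1.149×10^-5 m⁴.
τ_max = T·r/J = 719.0 × 0.0520 / 1.149×10^-5 = 3.255×10^6 Pa.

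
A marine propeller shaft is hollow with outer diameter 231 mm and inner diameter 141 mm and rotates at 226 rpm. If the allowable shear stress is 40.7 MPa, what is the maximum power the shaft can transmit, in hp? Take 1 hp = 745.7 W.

J = π(d_o⁴ − d_i⁴)/32 = π(0.231⁴ − 0.141⁴)/32 = 2.407×10^-4 m⁴.
T_max = τ_allow·J/r = 4.07×10^7 × 2.407×10^-4 / 0.116 = 84830 N·m.
ω = 2π·226/60 = 23.67 rad/s, so P_max = T_max·ω = 2.008×10^6 W.

2690 hp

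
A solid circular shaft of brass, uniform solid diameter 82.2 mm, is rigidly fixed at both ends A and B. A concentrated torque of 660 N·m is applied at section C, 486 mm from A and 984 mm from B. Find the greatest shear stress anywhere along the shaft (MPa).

4.05 MPa

With uniform GJ and both ends fixed, compatibility θ_AC = θ_CB gives T_A·a = T_B·b, together with T_A + T_B = T₀.
T_A = T₀·b/(a+b) = 660.0·984/1470 = 441.8 N·m; T_B = 218.2 N·m.
τ in each portion: τ_AC = 4.05×10^6 Pa, τ_CB = 2.00×10^6 Pa; maximum is in AC.
τ_max = T_AC·r/J = 441.8·0.0411/4.48×10^-6 = 4.051×10^6 Pa.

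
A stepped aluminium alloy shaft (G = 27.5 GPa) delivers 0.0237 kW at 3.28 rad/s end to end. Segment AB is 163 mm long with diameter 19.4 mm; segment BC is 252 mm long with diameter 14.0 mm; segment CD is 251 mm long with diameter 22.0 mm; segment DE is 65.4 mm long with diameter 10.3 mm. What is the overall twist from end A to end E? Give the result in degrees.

2.24°

ω = 3.28 rad/s, so T = P/ω = 0.0237×10³ / 3.280 = 7.226 N·m.
J_AB = π(0.0194)⁴/32 = 1.39×10^-8 m⁴; J_BC = π(0.0140)⁴/32 = 3.77×10^-9 m⁴; J_CD = π(0.0220)⁴/32 = 2.30×10^-8 m⁴; J_DE = π(0.0103)⁴/32 = 1.10×10^-9 m⁴.
θ = (T/G)·Σ L_i/J_i = (7.226/27.5×10⁹)·(0.163/1.39×10^-8 + 0.252/3.77×10^-9 + 0.251/2.30×10^-8 + 0.0654/1.10×10^-9) = 0.03906 rad.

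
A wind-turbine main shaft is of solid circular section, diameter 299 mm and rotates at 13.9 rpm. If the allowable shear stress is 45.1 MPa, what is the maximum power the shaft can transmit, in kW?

J = πd⁴/32 = π(0.299)⁴/32 = 7.847×10^-4 m⁴.
T_max = τ_allow·J/r = 4.51×10^7 × 7.847×10^-4 / 0.149 = 236700 N·m.
ω = 2π·13.9/60 = 1.456 rad/s, so P_max = T_max·ω = 3.446×10^5 W.

345 kW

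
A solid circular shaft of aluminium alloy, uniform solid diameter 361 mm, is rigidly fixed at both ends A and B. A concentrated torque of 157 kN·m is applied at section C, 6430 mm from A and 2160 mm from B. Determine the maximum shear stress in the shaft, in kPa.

12700 kPa

With uniform GJ and both ends fixed, compatibility θ_AC = θ_CB gives T_A·a = T_B·b, together with T_A + T_B = T₀.
T_A = T₀·b/(a+b) = 157000·2160/8590 = 39480 N·m; T_B = 117500 N·m.
τ in each portion: τ_AC = 4.27×10^6 Pa, τ_CB = 1.27×10^7 Pa; maximum is in CB.
τ_max = T_CB·r/J = 117500·0.180/1.67×10^-3 = 1.272×10^7 Pa.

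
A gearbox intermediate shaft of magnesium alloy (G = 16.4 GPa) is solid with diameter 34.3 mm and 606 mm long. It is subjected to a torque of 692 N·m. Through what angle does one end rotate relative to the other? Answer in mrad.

188 mrad

J = πd⁴/32 = π(0.0343)⁴/32 = 1.359×10^-7 m⁴.
θ = T·L/(G·J) = 692.0 × 0.606 / (16.4×10⁹ × 1.359×10^-7) = 0.1882 rad.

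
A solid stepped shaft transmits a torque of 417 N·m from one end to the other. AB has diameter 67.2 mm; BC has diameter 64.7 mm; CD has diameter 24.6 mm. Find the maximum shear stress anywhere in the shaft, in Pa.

1.43e8 Pa

Under the same torque, τ_max = 16T/(πd³) is largest where d is smallest — segment CD (d = 24.6 mm).
τ_max = 16·417.0/(π·(0.0246)³) = 1.427×10^8 Pa.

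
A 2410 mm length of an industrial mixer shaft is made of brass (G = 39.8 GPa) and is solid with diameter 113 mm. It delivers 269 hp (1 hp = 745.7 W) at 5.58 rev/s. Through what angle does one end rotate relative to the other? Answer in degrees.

1.24°

ω = 2π·5.58 = 35.06 rad/s, so T = P/ω = 269×745.7 / 35.06 = 5721 N·m.
J = πd⁴/32 = π(0.113)⁴/32 = 1.601×10^-5 m⁴.
θ = T·L/(G·J) = 5721 × 2.41 / (39.8×10⁹ × 1.601×10^-5) = 0.02164 rad.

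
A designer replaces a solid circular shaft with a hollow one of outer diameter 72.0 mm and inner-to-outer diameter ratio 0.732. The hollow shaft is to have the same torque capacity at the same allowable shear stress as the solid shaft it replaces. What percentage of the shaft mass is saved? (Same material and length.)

Equal τ_max and T ⇒ the solid shaft needs d_s³ = d_o³(1−k⁴), so d_s = 72.0·(1−0.732⁴)^(1/3) = 64.32 mm.
Area ratio A_h/A_s = d_o²(1−k²)/d_s² = (1−k²)/(1−k⁴)^(2/3) = 0.5817.
Mass saving = 1 − 0.5817 = 41.8 %.

41.8 %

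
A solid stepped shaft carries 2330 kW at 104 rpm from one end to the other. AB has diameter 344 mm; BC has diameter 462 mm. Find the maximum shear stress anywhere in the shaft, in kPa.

26800 kPa

ω = 2π·104/60 = 10.89 rad/s, so T = P/ω = 2330×10³ / 10.89 = 213900 N·m.
Under the same torque, τ_max = 16T/(πd³) is largest where d is smallest — segment AB (d = 344 mm).
τ_max = 16·213900/(π·(0.344)³) = 2.677×10^7 Pa.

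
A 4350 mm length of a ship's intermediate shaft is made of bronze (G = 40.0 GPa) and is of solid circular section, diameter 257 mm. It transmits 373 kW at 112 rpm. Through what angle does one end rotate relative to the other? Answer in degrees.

ω = 2π·112/60 = 11.73 rad/s, so T = P/ω = 373×10³ / 11.73 = 31800 N·m.
J = πd⁴/32 = π(0.257)⁴/32 = 4.283×10^-4 m⁴.
θ = T·L/(G·J) = 31800 × 4.35 / (40.0×10⁹ × 4.283×10^-4) = 8.075×10^-3 rad.

0.463°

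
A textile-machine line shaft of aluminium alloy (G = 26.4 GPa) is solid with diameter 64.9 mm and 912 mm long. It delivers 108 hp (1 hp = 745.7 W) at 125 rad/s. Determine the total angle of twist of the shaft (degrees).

ω = 125 rad/s, so T = P/ω = 108×745.7 / 125.0 = 644.3 N·m.
J = πd⁴/32 = π(0.0649)⁴/32 = 1.742×10^-6 m⁴.
θ = T·L/(G·J) = 644.3 × 0.912 / (26.4×10⁹ × 1.742×10^-6) = 0.01278 rad.

0.732°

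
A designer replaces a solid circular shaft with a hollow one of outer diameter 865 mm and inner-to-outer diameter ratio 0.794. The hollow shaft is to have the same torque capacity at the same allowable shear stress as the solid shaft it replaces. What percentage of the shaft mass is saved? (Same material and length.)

Equal τ_max and T ⇒ the solid shaft needs d_s³ = d_o³(1−k⁴), so d_s = 865·(1−0.794⁴)^(1/3) = 730.6 mm.
Area ratio A_h/A_s = d_o²(1−k²)/d_s² = (1−k²)/(1−k⁴)^(2/3) = 0.5180.
Mass saving = 1 − 0.5180 = 48.2 %.

48.2 %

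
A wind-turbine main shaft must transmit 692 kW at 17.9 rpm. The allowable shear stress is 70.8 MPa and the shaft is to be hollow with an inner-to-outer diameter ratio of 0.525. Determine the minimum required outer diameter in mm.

ω = 2π·17.9/60 = 1.874 rad/s, so T = P/ω = 692×10³ / 1.874 = 369200 N·m.
For a hollow shaft with d_i/d_o = 0.525: τ_max = 16T/(π d_o³ (1−k⁴)), so d_o = [16T/(π τ_allow (1−k⁴))]^(1/3) = [16·369200/(π·7.08×10^7·0.9240)]^(1/3) = 0.3063 m.

306 mm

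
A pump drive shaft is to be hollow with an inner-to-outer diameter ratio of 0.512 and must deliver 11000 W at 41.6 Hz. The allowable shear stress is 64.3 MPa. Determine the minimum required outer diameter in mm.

ω = 2π·41.6 = 261.4 rad/s, so T = P/ω = 11000 / 261.4 = 42.08 N·m.
For a hollow shaft with d_i/d_o = 0.512: τ_max = 16T/(π d_o³ (1−k⁴)), so d_o = [16T/(π τ_allow (1−k⁴))]^(1/3) = [16·42.08/(π·6.43×10^7·0.9313)]^(1/3) = 0.01530 m.

15.3 mm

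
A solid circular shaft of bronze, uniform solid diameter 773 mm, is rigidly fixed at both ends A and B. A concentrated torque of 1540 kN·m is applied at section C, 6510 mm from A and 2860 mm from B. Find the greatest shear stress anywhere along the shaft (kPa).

With uniform GJ and both ends fixed, compatibility θ_AC = θ_CB gives T_A·a = T_B·b, together with T_A + T_B = T₀.
T_A = T₀·b/(a+b) = 1.540e6·2860/9370 = 470100 N·m; T_B = 1.070e6 N·m.
τ in each portion: τ_AC = 5.18×10^6 Pa, τ_CB = 1.18×10^7 Pa; maximum is in CB.
τ_max = T_CB·r/J = 1.070e6·0.387/0.0351 = 1.180×10^7 Pa.

11800 kPa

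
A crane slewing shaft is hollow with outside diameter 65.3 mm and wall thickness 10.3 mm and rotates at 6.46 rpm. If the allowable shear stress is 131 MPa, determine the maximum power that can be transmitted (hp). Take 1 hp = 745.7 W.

5.07 hp

J = π(d_o⁴ − d_i⁴)/32 = π(0.0653⁴ − 0.0447⁴)/32 = 1.393×10^-6 m⁴.
T_max = τ_allow·J/r = 1.31×10^8 × 1.393×10^-6 / 0.0326 = 5590 N·m.
ω = 2π·6.46/60 = 0.6765 rad/s, so P_max = T_max·ω = 3781 W.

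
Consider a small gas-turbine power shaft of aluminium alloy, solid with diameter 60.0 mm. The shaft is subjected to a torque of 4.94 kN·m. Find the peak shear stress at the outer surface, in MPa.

J = πd⁴/32 = π(0.0600)⁴/32 = 1.272×10^-6 m⁴.
τ_max = T·r/J = 4940 × 0.0300 / 1.272×10^-6 = 1.165×10^8 Pa.

116 MPa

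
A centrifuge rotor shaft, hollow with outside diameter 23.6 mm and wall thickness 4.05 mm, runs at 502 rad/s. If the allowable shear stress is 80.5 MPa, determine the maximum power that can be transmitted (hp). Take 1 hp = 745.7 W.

J = π(d_o⁴ − d_i⁴)/32 = π(0.0236⁴ − 0.0155⁴)/32 = 2.479×10^-8 m⁴.
T_max = τ_allow·J/r = 8.05×10^7 × 2.479×10^-8 / 0.0118 = 169.1 N·m.
ω = 502 rad/s, so P_max = T_max·ω = 8.489×10^4 W.

114 hp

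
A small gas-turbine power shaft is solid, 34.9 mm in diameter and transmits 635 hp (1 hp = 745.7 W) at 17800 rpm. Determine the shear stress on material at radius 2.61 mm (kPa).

4550 kPa

ω = 2π·17800/60 = 1864 rad/s, so T = P/ω = 635×745.7 / 1864 = 254.0 N·m.
J = πd⁴/32 = π(0.0349)⁴/32 = 1.456×10^-7 m⁴.
Shear stress varies linearly with radius: τ = T·r/J = 254.0 × 0.00261 / 1.456×10^-7 = 4.552×10^6 Pa.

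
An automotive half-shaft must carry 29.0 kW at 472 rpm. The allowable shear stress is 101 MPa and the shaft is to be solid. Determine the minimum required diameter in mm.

30.9 mm

ω = 2π·472/60 = 49.43 rad/s, so T = P/ω = 29.0×10³ / 49.43 = 586.7 N·m.
For a solid shaft τ_max = 16T/(πd³), so d = (16T/(π τ_allow))^(1/3) = (16·586.7/(π·1.01×10^8))^(1/3) = 0.03093 m.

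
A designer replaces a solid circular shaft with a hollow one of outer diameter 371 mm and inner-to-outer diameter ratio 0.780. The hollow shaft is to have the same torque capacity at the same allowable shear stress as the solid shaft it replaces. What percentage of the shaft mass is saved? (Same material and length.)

46.7 %

Equal τ_max and T ⇒ the solid shaft needs d_s³ = d_o³(1−k⁴), so d_s = 371·(1−0.780⁴)^(1/3) = 318.0 mm.
Area ratio A_h/A_s = d_o²(1−k²)/d_s² = (1−k²)/(1−k⁴)^(2/3) = 0.5329.
Mass saving = 1 − 0.5329 = 46.7 %.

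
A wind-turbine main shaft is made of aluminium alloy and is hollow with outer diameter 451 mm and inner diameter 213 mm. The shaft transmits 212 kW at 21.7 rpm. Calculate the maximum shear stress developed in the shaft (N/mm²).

ω = 2π·21.7/60 = 2.272 rad/s, so T = P/ω = 212×10³ / 2.272 = 93290 N·m.
J = π(d_o⁴ − d_i⁴)/32 = π(0.451⁴ − 0.213⁴)/32 = 3.860×10^-3 m⁴.
τ_max = T·r/J = 93290 × 0.226 / 3.860×10^-3 = 5.451×10^6 Pa.

5.45 N/mm²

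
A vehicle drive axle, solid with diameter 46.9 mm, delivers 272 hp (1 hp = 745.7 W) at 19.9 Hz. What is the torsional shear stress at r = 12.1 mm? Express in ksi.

5.99 ksi

ω = 2π·19.9 = 125.0 rad/s, so T = P/ω = 272×745.7 / 125.0 = 1622 N·m.
J = πd⁴/32 = π(0.0469)⁴/32 = 4.750×10^-7 m⁴.
Shear stress varies linearly with radius: τ = T·r/J = 1622 × 0.0121 / 4.750×10^-7 = 4.132×10^7 Pa.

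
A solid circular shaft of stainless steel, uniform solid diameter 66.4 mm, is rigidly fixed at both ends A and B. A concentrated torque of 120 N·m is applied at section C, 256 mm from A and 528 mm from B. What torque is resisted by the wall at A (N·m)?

With uniform GJ and both ends fixed, compatibility θ_AC = θ_CB gives T_A·a = T_B·b, together with T_A + T_B = T₀.
T_A = T₀·b/(a+b) = 120.0·528/784.0 = 80.82 N·m; T_B = 39.18 N·m.

80.8 N·m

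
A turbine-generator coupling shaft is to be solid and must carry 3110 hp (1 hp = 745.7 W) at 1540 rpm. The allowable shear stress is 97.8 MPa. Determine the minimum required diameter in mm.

ω = 2π·1540/60 = 161.3 rad/s, so T = P/ω = 3110×745.7 / 161.3 = 14380 N·m.
For a solid shaft τ_max = 16T/(πd³), so d = (16T/(π τ_allow))^(1/3) = (16·14380/(π·9.78×10^7))^(1/3) = 0.09081 m.

90.8 mm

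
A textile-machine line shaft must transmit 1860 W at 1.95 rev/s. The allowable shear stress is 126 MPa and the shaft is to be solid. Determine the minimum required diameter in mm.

ω = 2π·1.95 = 12.25 rad/s, so T = P/ω = 1860 / 12.25 = 151.8 N·m.
For a solid shaft τ_max = 16T/(πd³), so d = (16T/(π τ_allow))^(1/3) = (16·151.8/(π·1.26×10^8))^(1/3) = 0.01831 m.

18.3 mm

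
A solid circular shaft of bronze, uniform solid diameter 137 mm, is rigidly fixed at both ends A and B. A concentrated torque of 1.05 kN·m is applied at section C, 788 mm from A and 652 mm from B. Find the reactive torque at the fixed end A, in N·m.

With uniform GJ and both ends fixed, compatibility θ_AC = θ_CB gives T_A·a = T_B·b, together with T_A + T_B = T₀.
T_A = T₀·b/(a+b) = 1050·652/1440 = 475.4 N·m; T_B = 574.6 N·m.

475 N·m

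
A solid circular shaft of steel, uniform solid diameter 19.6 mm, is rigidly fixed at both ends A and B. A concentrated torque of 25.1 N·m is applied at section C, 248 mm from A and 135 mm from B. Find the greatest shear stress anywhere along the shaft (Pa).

With uniform GJ and both ends fixed, compatibility θ_AC = θ_CB gives T_A·a = T_B·b, together with T_A + T_B = T₀.
T_A = T₀·b/(a+b) = 25.10·135/383.0 = 8.847 N·m; T_B = 16.25 N·m.
τ in each portion: τ_AC = 5.98×10^6 Pa, τ_CB = 1.10×10^7 Pa; maximum is in CB.
τ_max = T_CB·r/J = 16.25·0.00980/1.45×10^-8 = 1.099×10^7 Pa.

1.10e7 Pa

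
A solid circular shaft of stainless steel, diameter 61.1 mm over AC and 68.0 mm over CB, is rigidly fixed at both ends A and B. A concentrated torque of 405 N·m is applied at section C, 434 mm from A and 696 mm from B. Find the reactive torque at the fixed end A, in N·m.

207 N·m

Compatibility: T_A·a/J_AC = T_B·b/J_CB with T_A + T_B = T₀.
J_AC = 1.37×10^-6 m⁴, J_CB = 2.10×10^-6 m⁴, so T_A = T₀·(J_AC/a)/((J_AC/a)+(J_CB/b)) = 207.0 N·m, T_B = 198.0 N·m.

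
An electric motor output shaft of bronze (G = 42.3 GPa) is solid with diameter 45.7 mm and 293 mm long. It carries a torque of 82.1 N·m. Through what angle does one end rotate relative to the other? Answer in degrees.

0.0761°

J = πd⁴/32 = π(0.0457)⁴/32 = 4.282×10^-7 m⁴.
θ = T·L/(G·J) = 82.10 × 0.293 / (42.3×10⁹ × 4.282×10^-7) = 1.328×10^-3 rad.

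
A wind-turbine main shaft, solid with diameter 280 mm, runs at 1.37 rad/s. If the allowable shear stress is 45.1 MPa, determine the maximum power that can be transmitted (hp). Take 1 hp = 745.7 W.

J = πd⁴/32 = π(0.280)⁴/32 = 6.034×10^-4 m⁴.
T_max = τ_allow·J/r = 4.51×10^7 × 6.034×10^-4 / 0.140 = 194400 N·m.
ω = 1.37 rad/s, so P_max = T_max·ω = 2.663×10^5 W.

357 hp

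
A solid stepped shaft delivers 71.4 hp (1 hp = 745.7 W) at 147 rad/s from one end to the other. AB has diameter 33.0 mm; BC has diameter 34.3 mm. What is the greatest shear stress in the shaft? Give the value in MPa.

ω = 147 rad/s, so T = P/ω = 71.4×745.7 / 147.0 = 362.2 N·m.
Under the same torque, τ_max = 16T/(πd³) is largest where d is smallest — segment AB (d = 33.0 mm).
τ_max = 16·362.2/(π·(0.0330)³) = 5.133×10^7 Pa.

51.3 MPa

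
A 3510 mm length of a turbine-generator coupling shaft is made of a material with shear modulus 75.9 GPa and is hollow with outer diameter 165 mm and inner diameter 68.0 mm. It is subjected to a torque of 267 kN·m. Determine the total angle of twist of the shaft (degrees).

J = π(d_o⁴ − d_i⁴)/32 = π(0.165⁴ − 0.0680⁴)/32 = 7.067×10^-5 m⁴.
θ = T·L/(G·J) = 267000 × 3.51 / (75.9×10⁹ × 7.067×10^-5) = 0.1747 rad.

10.0°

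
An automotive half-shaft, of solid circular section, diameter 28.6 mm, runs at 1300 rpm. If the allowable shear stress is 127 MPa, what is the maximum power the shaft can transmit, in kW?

79.4 kW

J = πd⁴/32 = π(0.0286)⁴/32 = 6.568×10^-8 m⁴.
T_max = τ_allow·J/r = 1.27×10^8 × 6.568×10^-8 / 0.0143 = 583.4 N·m.
ω = 2π·1300/60 = 136.1 rad/s, so P_max = T_max·ω = 7.942×10^4 W.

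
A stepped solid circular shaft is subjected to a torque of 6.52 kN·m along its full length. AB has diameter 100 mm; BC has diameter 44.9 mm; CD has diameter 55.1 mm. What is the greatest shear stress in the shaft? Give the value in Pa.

3.67e8 Pa

Under the same torque, τ_max = 16T/(πd³) is largest where d is smallest — segment BC (d = 44.9 mm).
τ_max = 16·6520/(π·(0.0449)³) = 3.668×10^8 Pa.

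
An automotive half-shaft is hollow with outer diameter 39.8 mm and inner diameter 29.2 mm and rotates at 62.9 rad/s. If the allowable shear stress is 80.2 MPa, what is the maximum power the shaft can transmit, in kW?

J = π(d_o⁴ − d_i⁴)/32 = π(0.0398⁴ − 0.0292⁴)/32 = 1.750×10^-7 m⁴.
T_max = τ_allow·J/r = 8.02×10^7 × 1.750×10^-7 / 0.0199 = 705.1 N·m.
ω = 62.9 rad/s, so P_max = T_max·ω = 4.435×10^4 W.

44.4 kW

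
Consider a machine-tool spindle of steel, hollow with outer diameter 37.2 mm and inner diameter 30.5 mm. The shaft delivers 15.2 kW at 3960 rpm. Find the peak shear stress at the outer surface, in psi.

960 psi

ω = 2π·3960/60 = 414.7 rad/s, so T = P/ω = 15.2×10³ / 414.7 = 36.65 N·m.
J = π(d_o⁴ − d_i⁴)/32 = π(0.0372⁴ − 0.0305⁴)/32 = 1.030×10^-7 m⁴.
τ_max = T·r/J = 36.65 × 0.0186 / 1.030×10^-7 = 6.616×10^6 Pa.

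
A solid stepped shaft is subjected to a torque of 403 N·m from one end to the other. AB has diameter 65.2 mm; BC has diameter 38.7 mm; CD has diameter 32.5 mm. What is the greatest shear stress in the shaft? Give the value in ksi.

8.67 ksi

Under the same torque, τ_max = 16T/(πd³) is largest where d is smallest — segment CD (d = 32.5 mm).
τ_max = 16·403.0/(π·(0.0325)³) = 5.979×10^7 Pa.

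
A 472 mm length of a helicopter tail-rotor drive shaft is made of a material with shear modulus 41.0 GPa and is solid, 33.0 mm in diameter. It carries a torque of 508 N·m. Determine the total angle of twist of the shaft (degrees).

J = πd⁴/32 = π(0.0330)⁴/32 = 1.164×10^-7 m⁴.
θ = T·L/(G·J) = 508.0 × 0.472 / (41.0×10⁹ × 1.164×10^-7) = 0.05023 rad.

2.88°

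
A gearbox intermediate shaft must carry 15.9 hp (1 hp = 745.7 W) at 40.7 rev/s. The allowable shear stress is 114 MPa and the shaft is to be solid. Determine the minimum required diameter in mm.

ω = 2π·40.7 = 255.7 rad/s, so T = P/ω = 15.9×745.7 / 255.7 = 46.36 N·m.
For a solid shaft τ_max = 16T/(πd³), so d = (16T/(π τ_allow))^(1/3) = (16·46.36/(π·1.14×10^8))^(1/3) = 0.01275 m.

12.7 mm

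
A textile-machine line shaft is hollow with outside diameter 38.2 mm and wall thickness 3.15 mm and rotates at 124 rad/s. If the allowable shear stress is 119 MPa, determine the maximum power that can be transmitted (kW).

J = π(d_o⁴ − d_i⁴)/32 = π(0.0382⁴ − 0.0319⁴)/32 = 1.074×10^-7 m⁴.
T_max = τ_allow·J/r = 1.19×10^8 × 1.074×10^-7 / 0.0191 = 669.1 N·m.
ω = 124 rad/s, so P_max = T_max·ω = 8.296×10^4 W.

83.0 kW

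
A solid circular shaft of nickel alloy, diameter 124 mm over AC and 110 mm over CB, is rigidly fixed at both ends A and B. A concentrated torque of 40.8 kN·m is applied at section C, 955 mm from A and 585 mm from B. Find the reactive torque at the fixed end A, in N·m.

Compatibility: T_A·a/J_AC = T_B·b/J_CB with T_A + T_B = T₀.
J_AC = 2.32×10^-5 m⁴, J_CB = 1.44×10^-5 m⁴, so T_A = T₀·(J_AC/a)/((J_AC/a)+(J_CB/b)) = 20290 N·m, T_B = 20510 N·m.

20300 N·m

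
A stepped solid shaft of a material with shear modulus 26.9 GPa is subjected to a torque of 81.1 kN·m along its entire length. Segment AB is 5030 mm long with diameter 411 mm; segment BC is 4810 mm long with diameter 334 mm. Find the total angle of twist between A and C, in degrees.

0.990°

J_AB = π(0.411)⁴/32 = 2.80×10^-3 m⁴; J_BC = π(0.334)⁴/32 = 1.22×10^-3 m⁴.
θ = (T/G)·Σ L_i/J_i = (81100/26.9×10⁹)·(5.03/2.80×10^-3 + 4.81/1.22×10^-3) = 0.01728 rad.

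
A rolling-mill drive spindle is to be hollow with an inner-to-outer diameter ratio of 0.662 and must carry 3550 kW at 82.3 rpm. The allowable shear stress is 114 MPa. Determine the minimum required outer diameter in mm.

283 mm

ω = 2π·82.3/60 = 8.618 rad/s, so T = P/ω = 3550×10³ / 8.618 = 411900 N·m.
For a hollow shaft with d_i/d_o = 0.662: τ_max = 16T/(π d_o³ (1−k⁴)), so d_o = [16T/(π τ_allow (1−k⁴))]^(1/3) = [16·411900/(π·1.14×10^8·0.8079)]^(1/3) = 0.2835 m.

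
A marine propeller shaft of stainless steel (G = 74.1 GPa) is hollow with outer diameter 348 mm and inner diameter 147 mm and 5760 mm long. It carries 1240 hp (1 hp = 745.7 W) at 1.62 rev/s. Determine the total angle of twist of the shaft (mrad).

ω = 2π·1.62 = 10.18 rad/s, so T = P/ω = 1240×745.7 / 10.18 = 90840 N·m.
J = π(d_o⁴ − d_i⁴)/32 = π(0.348⁴ − 0.147⁴)/32 = 1.394×10^-3 m⁴.
θ = T·L/(G·J) = 90840 × 5.76 / (74.1×10⁹ × 1.394×10^-3) = 5.066×10^-3 rad.

5.07 mrad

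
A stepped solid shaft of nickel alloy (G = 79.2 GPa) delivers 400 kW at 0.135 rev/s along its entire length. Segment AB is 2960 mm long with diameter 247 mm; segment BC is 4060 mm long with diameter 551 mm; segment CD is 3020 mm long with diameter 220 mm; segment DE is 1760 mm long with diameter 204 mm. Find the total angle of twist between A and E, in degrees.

10.9°

ω = 2π·0.135 = 0.8482 rad/s, so T = P/ω = 400×10³ / 0.8482 = 471600 N·m.
J_AB = π(0.247)⁴/32 = 3.65×10^-4 m⁴; J_BC = π(0.551)⁴/32 = 9.05×10^-3 m⁴; J_CD = π(0.220)⁴/32 = 2.30×10^-4 m⁴; J_DE = π(0.204)⁴/32 = 1.70×10^-4 m⁴.
θ = (T/G)·Σ L_i/J_i = (471600/79.2×10⁹)·(2.96/3.65×10^-4 + 4.06/9.05×10^-3 + 3.02/2.30×10^-4 + 1.76/1.70×10^-4) = 0.1907 rad.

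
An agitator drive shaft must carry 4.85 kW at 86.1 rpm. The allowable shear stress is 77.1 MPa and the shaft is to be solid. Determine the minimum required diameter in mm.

32.9 mm

ω = 2π·86.1/60 = 9.016 rad/s, so T = P/ω = 4.85×10³ / 9.016 = 537.9 N·m.
For a solid shaft τ_max = 16T/(πd³), so d = (16T/(π τ_allow))^(1/3) = (16·537.9/(π·7.71×10^7))^(1/3) = 0.03288 m.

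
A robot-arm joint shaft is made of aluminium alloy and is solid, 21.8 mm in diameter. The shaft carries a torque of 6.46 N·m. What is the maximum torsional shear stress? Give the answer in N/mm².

J = πd⁴/32 = π(0.0218)⁴/32 = 2.217×10^-8 m⁴.
τ_max = T·r/J = 6.460 × 0.0109 / 2.217×10^-8 = 3.176×10^6 Pa.

3.18 N/mm²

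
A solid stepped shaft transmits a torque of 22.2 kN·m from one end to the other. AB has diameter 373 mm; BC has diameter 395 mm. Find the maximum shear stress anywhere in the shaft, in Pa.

Under the same torque, τ_max = 16T/(πd³) is largest where d is smallest — segment AB (d = 373 mm).
τ_max = 16·22200/(π·(0.373)³) = 2.179×10^6 Pa.

2.18e6 Pa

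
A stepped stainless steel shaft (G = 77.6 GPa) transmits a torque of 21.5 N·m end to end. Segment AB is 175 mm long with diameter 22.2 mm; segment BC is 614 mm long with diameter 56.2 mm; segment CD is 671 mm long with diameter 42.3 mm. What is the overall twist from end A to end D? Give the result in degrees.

J_AB = π(0.0222)⁴/32 = 2.38×10^-8 m⁴; J_BC = π(0.0562)⁴/32 = 9.79×10^-7 m⁴; J_CD = π(0.0423)⁴/32 = 3.14×10^-7 m⁴.
θ = (T/G)·Σ L_i/J_i = (21.50/77.6×10⁹)·(0.175/2.38×10^-8 + 0.614/9.79×10^-7 + 0.671/3.14×10^-7) = 2.798×10^-3 rad.

0.160°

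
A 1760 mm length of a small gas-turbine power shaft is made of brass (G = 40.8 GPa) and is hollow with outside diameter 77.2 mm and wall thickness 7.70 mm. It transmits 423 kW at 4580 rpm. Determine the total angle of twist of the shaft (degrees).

1.06°

ω = 2π·4580/60 = 479.6 rad/s, so T = P/ω = 423×10³ / 479.6 = 882.0 N·m.
J = π(d_o⁴ − d_i⁴)/32 = π(0.0772⁴ − 0.0618⁴)/32 = 2.055×10^-6 m⁴.
θ = T·L/(G·J) = 882.0 × 1.76 / (40.8×10⁹ × 2.055×10^-6) = 0.01851 rad.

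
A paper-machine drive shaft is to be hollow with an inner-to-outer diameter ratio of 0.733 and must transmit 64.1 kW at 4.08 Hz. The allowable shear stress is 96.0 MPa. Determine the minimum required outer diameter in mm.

ω = 2π·4.08 = 25.64 rad/s, so T = P/ω = 64.1×10³ / 25.64 = 2500 N·m.
For a hollow shaft with d_i/d_o = 0.733: τ_max = 16T/(π d_o³ (1−k⁴)), so d_o = [16T/(π τ_allow (1−k⁴))]^(1/3) = [16·2500/(π·9.60×10^7·0.7113)]^(1/3) = 0.05713 m.

57.1 mm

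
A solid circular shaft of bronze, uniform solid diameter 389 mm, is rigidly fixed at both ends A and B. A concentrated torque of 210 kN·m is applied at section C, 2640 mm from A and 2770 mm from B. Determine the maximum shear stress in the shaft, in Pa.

9.30e6 Pa

With uniform GJ and both ends fixed, compatibility θ_AC = θ_CB gives T_A·a = T_B·b, together with T_A + T_B = T₀.
T_A = T₀·b/(a+b) = 210000·2770/5410 = 107500 N·m; T_B = 102500 N·m.
τ in each portion: τ_AC = 9.30×10^6 Pa, τ_CB = 8.87×10^6 Pa; maximum is in AC.
τ_max = T_AC·r/J = 107500·0.195/2.25×10^-3 = 9.303×10^6 Pa.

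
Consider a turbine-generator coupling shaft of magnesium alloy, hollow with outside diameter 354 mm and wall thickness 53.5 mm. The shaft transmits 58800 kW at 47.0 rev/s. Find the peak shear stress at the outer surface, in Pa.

ω = 2π·47.0 = 295.3 rad/s, so T = P/ω = 58800×10³ / 295.3 = 199100 N·m.
J = π(d_o⁴ − d_i⁴)/32 = π(0.354⁴ − 0.247⁴)/32 = 1.176×10^-3 m⁴.
τ_max = T·r/J = 199100 × 0.177 / 1.176×10^-3 = 2.996×10^7 Pa.

3.00e7 Pa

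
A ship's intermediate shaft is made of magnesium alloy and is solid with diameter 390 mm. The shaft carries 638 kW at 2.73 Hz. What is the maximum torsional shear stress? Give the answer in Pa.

3.19e6 Pa

ω = 2π·2.73 = 17.15 rad/s, so T = P/ω = 638×10³ / 17.15 = 37190 N·m.
J = πd⁴/32 = π(0.390)⁴/32 = 2.271×10^-3 m⁴.
τ_max = T·r/J = 37190 × 0.195 / 2.271×10^-3 = 3.193×10^6 Pa.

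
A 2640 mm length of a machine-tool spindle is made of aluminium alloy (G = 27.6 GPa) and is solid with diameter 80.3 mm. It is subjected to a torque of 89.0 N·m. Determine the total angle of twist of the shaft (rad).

0.00209 rad

J = πd⁴/32 = π(0.0803)⁴/32 = 4.082×10^-6 m⁴.
θ = T·L/(G·J) = 89.00 × 2.64 / (27.6×10⁹ × 4.082×10^-6) = 2.086×10^-3 rad.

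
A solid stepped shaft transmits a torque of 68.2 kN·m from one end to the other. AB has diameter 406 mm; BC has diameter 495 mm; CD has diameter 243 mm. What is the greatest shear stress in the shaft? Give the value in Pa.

Under the same torque, τ_max = 16T/(πd³) is largest where d is smallest — segment CD (d = 243 mm).
τ_max = 16·68200/(π·(0.243)³) = 2.421×10^7 Pa.

2.42e7 Pa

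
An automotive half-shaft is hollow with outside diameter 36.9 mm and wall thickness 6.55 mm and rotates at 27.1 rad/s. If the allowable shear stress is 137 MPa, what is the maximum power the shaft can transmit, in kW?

J = π(d_o⁴ − d_i⁴)/32 = π(0.0369⁴ − 0.0238⁴)/32 = 1.505×10^-7 m⁴.
T_max = τ_allow·J/r = 1.37×10^8 × 1.505×10^-7 / 0.0184 = 1118 N·m.
ω = 27.1 rad/s, so P_max = T_max·ω = 3.029×10^4 W.

30.3 kW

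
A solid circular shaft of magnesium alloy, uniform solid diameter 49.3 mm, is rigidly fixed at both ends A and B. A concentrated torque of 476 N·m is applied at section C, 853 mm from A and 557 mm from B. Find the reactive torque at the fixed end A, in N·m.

188 N·m

With uniform GJ and both ends fixed, compatibility θ_AC = θ_CB gives T_A·a = T_B·b, together with T_A + T_B = T₀.
T_A = T₀·b/(a+b) = 476.0·557/1410 = 188.0 N·m; T_B = 288.0 N·m.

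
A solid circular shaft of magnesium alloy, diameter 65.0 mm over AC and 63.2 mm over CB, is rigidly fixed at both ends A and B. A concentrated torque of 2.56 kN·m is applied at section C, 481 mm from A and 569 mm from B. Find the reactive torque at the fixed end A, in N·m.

Compatibility: T_A·a/J_AC = T_B·b/J_CB with T_A + T_B = T₀.
J_AC = 1.75×10^-6 m⁴, J_CB = 1.57×10^-6 m⁴, so T_A = T₀·(J_AC/a)/((J_AC/a)+(J_CB/b)) = 1458 N·m, T_B = 1102 N·m.

1460 N·m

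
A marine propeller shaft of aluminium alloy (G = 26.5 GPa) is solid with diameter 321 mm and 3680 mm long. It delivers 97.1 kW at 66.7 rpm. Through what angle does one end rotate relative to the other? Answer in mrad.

1.85 mrad

ω = 2π·66.7/60 = 6.985 rad/s, so T = P/ω = 97.1×10³ / 6.985 = 13900 N·m.
J = πd⁴/32 = π(0.321)⁴/32 = 1.042×10^-3 m⁴.
θ = T·L/(G·J) = 13900 × 3.68 / (26.5×10⁹ × 1.042×10^-3) = 1.852×10^-3 rad.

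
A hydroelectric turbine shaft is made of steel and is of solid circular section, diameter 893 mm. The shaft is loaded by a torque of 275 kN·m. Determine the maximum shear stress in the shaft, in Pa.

J = πd⁴/32 = π(0.893)⁴/32 = 0.06243 m⁴.
τ_max = T·r/J = 275000 × 0.447 / 0.06243 = 1.967×10^6 Pa.

1.97e6 Pa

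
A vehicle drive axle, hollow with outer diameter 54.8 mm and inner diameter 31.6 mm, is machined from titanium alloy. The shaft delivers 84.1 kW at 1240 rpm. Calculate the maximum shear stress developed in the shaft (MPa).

ω = 2π·1240/60 = 129.9 rad/s, so T = P/ω = 84.1×10³ / 129.9 = 647.7 N·m.
J = π(d_o⁴ − d_i⁴)/32 = π(0.0548⁴ − 0.0316⁴)/32 = 7.875×10^-7 m⁴.
τ_max = T·r/J = 647.7 × 0.0274 / 7.875×10^-7 = 2.254×10^7 Pa.

22.5 MPa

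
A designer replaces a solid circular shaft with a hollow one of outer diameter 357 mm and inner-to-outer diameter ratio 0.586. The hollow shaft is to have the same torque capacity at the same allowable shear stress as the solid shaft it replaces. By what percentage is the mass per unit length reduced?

Equal τ_max and T ⇒ the solid shaft needs d_s³ = d_o³(1−k⁴), so d_s = 357·(1−0.586⁴)^(1/3) = 342.4 mm.
Area ratio A_h/A_s = d_o²(1−k²)/d_s² = (1−k²)/(1−k⁴)^(2/3) = 0.7139.
Mass saving = 1 − 0.7139 = 28.6 %.

28.6 %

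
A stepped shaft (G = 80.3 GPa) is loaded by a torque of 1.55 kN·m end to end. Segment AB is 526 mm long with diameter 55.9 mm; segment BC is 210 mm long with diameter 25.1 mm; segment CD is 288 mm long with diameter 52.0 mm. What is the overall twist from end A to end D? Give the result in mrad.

122 mrad

J_AB = π(0.0559)⁴/32 = 9.59×10^-7 m⁴; J_BC = π(0.0251)⁴/32 = 3.90×10^-8 m⁴; J_CD = π(0.0520)⁴/32 = 7.18×10^-7 m⁴.
θ = (T/G)·Σ L_i/J_i = (1550/80.3×10⁹)·(0.526/9.59×10^-7 + 0.210/3.90×10^-8 + 0.288/7.18×10^-7) = 0.1224 rad.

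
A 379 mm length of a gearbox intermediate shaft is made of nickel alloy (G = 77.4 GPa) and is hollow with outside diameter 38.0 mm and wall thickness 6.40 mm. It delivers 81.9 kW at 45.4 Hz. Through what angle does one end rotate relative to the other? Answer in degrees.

0.488°

ω = 2π·45.4 = 285.3 rad/s, so T = P/ω = 81.9×10³ / 285.3 = 287.1 N·m.
J = π(d_o⁴ − d_i⁴)/32 = π(0.0380⁴ − 0.0252⁴)/32 = 1.651×10^-7 m⁴.
θ = T·L/(G·J) = 287.1 × 0.379 / (77.4×10⁹ × 1.651×10^-7) = 8.514×10^-3 rad.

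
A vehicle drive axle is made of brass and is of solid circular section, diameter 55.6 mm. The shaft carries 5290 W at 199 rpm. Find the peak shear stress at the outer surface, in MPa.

ω = 2π·199/60 = 20.84 rad/s, so T = P/ω = 5290 / 20.84 = 253.8 N·m.
J = πd⁴/32 = π(0.0556)⁴/32 = 9.382×10^-7 m⁴.
τ_max = T·r/J = 253.8 × 0.0278 / 9.382×10^-7 = 7.522×10^6 Pa.

7.52 MPa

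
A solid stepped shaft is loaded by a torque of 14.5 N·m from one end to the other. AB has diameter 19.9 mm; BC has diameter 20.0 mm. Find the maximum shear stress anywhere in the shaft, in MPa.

Under the same torque, τ_max = 16T/(πd³) is largest where d is smallest — segment AB (d = 19.9 mm).
τ_max = 16·14.50/(π·(0.0199)³) = 9.371×10^6 Pa.

9.37 MPa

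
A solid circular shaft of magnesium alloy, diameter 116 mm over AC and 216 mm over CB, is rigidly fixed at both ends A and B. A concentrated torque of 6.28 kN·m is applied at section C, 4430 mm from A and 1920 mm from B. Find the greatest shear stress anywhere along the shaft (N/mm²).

3.06 N/mm²

Compatibility: T_A·a/J_AC = T_B·b/J_CB with T_A + T_B = T₀.
J_AC = 1.78×10^-5 m⁴, J_CB = 2.14×10^-4 m⁴, so T_A = T₀·(J_AC/a)/((J_AC/a)+(J_CB/b)) = 218.5 N·m, T_B = 6061 N·m.
τ in each portion: τ_AC = 7.13×10^5 Pa, τ_CB = 3.06×10^6 Pa; maximum is in CB.
τ_max = T_CB·r/J = 6061·0.108/2.14×10^-4 = 3.063×10^6 Pa.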